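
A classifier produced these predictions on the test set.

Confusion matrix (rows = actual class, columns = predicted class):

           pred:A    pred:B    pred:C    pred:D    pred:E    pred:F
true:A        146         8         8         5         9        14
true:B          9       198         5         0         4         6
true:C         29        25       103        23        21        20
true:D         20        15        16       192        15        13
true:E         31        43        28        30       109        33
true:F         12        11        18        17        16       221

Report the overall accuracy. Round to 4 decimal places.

0.6578

Accuracy = trace / total = (146+198+103+192+109+221=969) / 1473 = 969/1473 = 0.6578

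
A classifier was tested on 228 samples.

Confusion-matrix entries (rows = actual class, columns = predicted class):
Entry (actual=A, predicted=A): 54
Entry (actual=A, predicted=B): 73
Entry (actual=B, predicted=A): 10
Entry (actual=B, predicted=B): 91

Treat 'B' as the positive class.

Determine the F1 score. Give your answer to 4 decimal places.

0.6868

Precision = TP/(TP+FP) = 91/164 = 0.5549
Recall = TP/(TP+FN) = 91/101 = 0.9010
F1 = 2·TP/(2·TP+FP+FN) = 182/265 = 0.6868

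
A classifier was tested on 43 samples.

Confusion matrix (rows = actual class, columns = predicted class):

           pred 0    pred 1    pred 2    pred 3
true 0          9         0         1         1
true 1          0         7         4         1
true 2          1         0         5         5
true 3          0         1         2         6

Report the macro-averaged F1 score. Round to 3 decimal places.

0.634

Per-class F1 score (2·TP/(2·TP+FP+FN)):
  0: TP=9, FP=0+1+0=1, FN=0+1+1=2 → 18/21 = 0.8571
  1: TP=7, FP=0+0+1=1, FN=0+4+1=5 → 14/20 = 0.7000
  2: TP=5, FP=1+4+2=7, FN=1+0+5=6 → 10/23 = 0.4348
  3: TP=6, FP=1+1+5=7, FN=0+1+2=3 → 12/22 = 0.5455
Macro-F1 score = mean = (0.8571 + 0.7000 + 0.4348 + 0.5455) / 4 = 0.634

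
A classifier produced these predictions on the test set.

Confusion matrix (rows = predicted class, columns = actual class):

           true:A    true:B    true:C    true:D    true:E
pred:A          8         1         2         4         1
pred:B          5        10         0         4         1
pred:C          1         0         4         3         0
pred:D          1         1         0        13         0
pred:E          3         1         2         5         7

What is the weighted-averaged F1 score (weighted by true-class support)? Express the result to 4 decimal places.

0.5474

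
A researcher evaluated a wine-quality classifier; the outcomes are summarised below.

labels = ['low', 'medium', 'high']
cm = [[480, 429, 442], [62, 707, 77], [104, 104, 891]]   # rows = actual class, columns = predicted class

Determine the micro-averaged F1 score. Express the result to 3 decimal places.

0.630

Micro-averaging pools counts across classes: ΣTP=2078, ΣFP=1218, ΣFN=1218.
Micro-F1 score = 2·TP/(2·TP+FP+FN) on pooled counts = 0.630 (equals overall accuracy in single-label multiclass).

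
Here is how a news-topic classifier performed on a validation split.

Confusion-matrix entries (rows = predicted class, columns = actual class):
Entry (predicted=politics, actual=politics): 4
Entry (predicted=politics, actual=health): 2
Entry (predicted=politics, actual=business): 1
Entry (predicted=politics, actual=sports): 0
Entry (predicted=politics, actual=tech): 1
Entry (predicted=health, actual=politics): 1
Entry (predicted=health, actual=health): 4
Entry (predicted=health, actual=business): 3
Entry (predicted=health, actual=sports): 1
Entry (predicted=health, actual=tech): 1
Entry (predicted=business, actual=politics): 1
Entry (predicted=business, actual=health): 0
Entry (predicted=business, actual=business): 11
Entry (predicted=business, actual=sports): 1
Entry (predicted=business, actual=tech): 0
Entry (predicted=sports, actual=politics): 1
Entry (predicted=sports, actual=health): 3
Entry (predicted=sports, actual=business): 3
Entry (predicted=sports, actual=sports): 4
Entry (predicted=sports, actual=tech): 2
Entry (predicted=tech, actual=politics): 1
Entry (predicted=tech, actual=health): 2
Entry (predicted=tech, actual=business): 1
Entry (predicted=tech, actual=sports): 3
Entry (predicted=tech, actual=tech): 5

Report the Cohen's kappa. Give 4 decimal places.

Observed agreement pₒ = trace/N = 28/56 = 0.50000
Expected agreement pₑ = Σ (rowᵢ·colᵢ)/N² = (8·8 + 11·10 + 19·13 + 9·13 + 9·12)/56² = 0.20599
κ = (pₒ − pₑ)/(1 − pₑ) = (0.50000 − 0.20599)/(1 − 0.20599) = 0.3703

0.3703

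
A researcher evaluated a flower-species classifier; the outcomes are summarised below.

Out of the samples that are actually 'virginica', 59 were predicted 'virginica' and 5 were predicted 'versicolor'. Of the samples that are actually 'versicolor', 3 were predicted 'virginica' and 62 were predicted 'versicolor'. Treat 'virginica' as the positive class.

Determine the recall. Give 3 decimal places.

0.922

Recall = TP/(TP+FN) = 59/(59+5) = 59/64 = 0.922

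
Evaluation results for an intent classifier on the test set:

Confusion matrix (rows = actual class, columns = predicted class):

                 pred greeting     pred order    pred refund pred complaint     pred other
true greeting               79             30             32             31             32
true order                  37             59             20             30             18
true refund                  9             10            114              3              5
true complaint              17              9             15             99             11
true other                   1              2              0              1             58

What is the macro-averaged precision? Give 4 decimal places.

Per-class precision (TP/(TP+FP)):
  greeting: TP=79, FP=37+9+17+1=64 → 79/143 = 0.55245
  order: TP=59, FP=30+10+9+2=51 → 59/110 = 0.53636
  refund: TP=114, FP=32+20+15+0=67 → 114/181 = 0.62983
  complaint: TP=99, FP=31+30+3+1=65 → 99/164 = 0.60366
  other: TP=58, FP=32+18+5+11=66 → 58/124 = 0.46774
Macro-precision = mean = (0.55245 + 0.53636 + 0.62983 + 0.60366 + 0.46774) / 5 = 0.5580

0.5580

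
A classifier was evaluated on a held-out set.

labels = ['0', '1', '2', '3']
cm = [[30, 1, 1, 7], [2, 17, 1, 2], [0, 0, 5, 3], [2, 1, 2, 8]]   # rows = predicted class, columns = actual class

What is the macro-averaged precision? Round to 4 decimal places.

Per-class precision (TP/(TP+FP)):
  0: TP=30, FP=1+1+7=9 → 30/39 = 0.76923
  1: TP=17, FP=2+1+2=5 → 17/22 = 0.77273
  2: TP=5, FP=0+0+3=3 → 5/8 = 0.62500
  3: TP=8, FP=2+1+2=5 → 8/13 = 0.61538
Macro-precision = mean = (0.76923 + 0.77273 + 0.62500 + 0.61538) / 4 = 0.6956

0.6956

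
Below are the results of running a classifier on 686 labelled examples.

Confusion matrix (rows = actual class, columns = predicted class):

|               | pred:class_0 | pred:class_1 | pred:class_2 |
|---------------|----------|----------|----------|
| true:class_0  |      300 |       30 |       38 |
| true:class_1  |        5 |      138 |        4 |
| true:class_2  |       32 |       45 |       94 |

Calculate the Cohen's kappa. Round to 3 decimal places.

0.638

Observed agreement pₒ = trace/N = 532/686 = 0.7755
Expected agreement pₑ = Σ (rowᵢ·colᵢ)/N² = (368·337 + 147·213 + 171·136)/686² = 0.3795
κ = (pₒ − pₑ)/(1 − pₑ) = (0.7755 − 0.3795)/(1 − 0.3795) = 0.638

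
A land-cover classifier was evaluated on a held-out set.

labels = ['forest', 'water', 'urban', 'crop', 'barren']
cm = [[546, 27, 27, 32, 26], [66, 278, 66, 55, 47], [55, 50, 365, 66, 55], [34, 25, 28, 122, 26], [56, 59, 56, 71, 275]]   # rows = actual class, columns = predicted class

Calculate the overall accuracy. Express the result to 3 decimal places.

Accuracy = trace / total = (546+278+365+122+275=1586) / 2513 = 1586/2513 = 0.631

0.631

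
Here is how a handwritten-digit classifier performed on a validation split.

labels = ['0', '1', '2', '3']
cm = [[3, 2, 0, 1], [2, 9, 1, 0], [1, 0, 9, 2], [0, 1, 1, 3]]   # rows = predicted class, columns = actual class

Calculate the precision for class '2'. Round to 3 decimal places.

0.750

precision = TP/(TP+FP).
2: TP=9, FP=1+0+2=3 → 9/12 = 0.7500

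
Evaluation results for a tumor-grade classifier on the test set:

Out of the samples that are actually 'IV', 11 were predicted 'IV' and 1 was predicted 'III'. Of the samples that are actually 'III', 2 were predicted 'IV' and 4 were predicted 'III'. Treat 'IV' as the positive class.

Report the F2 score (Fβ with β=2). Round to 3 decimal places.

Fβ = (1+β²)·TP / ((1+β²)·TP + β²·FN + FP), with β²=4
= 5·11 / (5·11 + 4·1 + 2) = 0.902

0.902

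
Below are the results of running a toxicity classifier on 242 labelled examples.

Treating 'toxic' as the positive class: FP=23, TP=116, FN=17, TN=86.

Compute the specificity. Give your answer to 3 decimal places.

Specificity = TN/(TN+FP) = 86/(86+23) = 0.789

0.789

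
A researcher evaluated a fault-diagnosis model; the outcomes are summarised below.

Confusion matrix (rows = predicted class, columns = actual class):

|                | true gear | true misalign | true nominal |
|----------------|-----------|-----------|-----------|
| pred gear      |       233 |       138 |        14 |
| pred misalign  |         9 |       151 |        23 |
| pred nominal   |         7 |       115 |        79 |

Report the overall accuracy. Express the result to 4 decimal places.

0.6021

Accuracy = trace / total = (233+151+79=463) / 769 = 463/769 = 0.6021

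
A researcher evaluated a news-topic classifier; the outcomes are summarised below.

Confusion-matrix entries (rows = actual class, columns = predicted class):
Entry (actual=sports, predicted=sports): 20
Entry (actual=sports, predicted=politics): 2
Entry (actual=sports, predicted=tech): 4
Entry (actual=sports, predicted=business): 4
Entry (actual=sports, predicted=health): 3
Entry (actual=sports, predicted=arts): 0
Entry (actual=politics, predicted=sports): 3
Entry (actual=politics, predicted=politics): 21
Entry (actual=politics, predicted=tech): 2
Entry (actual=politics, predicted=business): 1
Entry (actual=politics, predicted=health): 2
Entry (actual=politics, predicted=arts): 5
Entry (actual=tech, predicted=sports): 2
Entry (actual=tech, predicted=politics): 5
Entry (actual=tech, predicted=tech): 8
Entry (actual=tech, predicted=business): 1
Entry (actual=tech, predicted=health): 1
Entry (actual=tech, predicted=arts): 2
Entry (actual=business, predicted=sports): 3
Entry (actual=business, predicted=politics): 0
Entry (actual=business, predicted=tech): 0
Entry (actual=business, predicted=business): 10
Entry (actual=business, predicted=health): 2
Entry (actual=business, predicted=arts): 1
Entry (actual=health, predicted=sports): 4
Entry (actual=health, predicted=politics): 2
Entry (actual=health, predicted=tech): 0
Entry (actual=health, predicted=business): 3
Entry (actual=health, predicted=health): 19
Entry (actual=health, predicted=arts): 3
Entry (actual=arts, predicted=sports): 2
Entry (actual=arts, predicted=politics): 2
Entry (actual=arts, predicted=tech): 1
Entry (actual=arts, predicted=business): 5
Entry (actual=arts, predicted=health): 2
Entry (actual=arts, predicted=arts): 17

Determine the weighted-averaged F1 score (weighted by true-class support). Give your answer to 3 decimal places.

0.588

Per-class F1 score (2·TP/(2·TP+FP+FN)):
  sports: TP=20, FP=3+2+3+4+2=14, FN=2+4+4+3+0=13 → 40/67 = 0.5970
  politics: TP=21, FP=2+5+0+2+2=11, FN=3+2+1+2+5=13 → 42/66 = 0.6364
  tech: TP=8, FP=4+2+0+0+1=7, FN=2+5+1+1+2=11 → 16/34 = 0.4706
  business: TP=10, FP=4+1+1+3+5=14, FN=3+0+0+2+1=6 → 20/40 = 0.5000
  health: TP=19, FP=3+2+1+2+2=10, FN=4+2+0+3+3=12 → 38/60 = 0.6333
  arts: TP=17, FP=0+5+2+1+3=11, FN=2+2+1+5+2=12 → 34/57 = 0.5965
Weighted-F1 score = Σ (supportᵢ/N)·F1 scoreᵢ with N=162: (33/162)·0.5970 + (34/162)·0.6364 + (19/162)·0.4706 + (16/162)·0.5000 + (31/162)·0.6333 + (29/162)·0.5965 = 0.588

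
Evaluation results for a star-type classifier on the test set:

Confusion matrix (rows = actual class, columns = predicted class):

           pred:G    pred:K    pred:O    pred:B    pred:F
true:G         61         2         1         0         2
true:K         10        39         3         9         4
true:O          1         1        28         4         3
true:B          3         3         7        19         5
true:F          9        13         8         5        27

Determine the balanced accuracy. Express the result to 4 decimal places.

Balanced accuracy = mean of per-class recall.
  G: recall = 61/66 = 0.92424
  K: recall = 39/65 = 0.60000
  O: recall = 28/37 = 0.75676
  B: recall = 19/37 = 0.51351
  F: recall = 27/62 = 0.43548
Mean = (0.92424 + 0.60000 + 0.75676 + 0.51351 + 0.43548) / 5 = 0.6460

0.6460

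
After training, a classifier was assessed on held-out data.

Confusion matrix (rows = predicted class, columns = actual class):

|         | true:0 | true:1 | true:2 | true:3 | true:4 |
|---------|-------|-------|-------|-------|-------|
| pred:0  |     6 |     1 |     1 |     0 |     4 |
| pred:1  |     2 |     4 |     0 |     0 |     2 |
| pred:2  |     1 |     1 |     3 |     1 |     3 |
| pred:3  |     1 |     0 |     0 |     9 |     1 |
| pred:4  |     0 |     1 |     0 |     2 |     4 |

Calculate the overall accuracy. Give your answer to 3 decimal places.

Accuracy = trace / total = (6+4+3+9+4=26) / 47 = 26/47 = 0.553

0.553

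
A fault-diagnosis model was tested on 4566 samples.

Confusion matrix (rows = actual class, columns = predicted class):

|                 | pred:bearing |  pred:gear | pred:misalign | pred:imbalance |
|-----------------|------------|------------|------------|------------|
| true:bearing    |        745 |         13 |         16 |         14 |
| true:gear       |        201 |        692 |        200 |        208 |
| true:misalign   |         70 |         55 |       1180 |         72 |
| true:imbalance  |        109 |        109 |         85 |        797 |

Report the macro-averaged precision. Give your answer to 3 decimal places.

Per-class precision (TP/(TP+FP)):
  bearing: TP=745, FP=201+70+109=380 → 745/1125 = 0.6622
  gear: TP=692, FP=13+55+109=177 → 692/869 = 0.7963
  misalign: TP=1180, FP=16+200+85=301 → 1180/1481 = 0.7968
  imbalance: TP=797, FP=14+208+72=294 → 797/1091 = 0.7305
Macro-precision = mean = (0.6622 + 0.7963 + 0.7968 + 0.7305) / 4 = 0.746

0.746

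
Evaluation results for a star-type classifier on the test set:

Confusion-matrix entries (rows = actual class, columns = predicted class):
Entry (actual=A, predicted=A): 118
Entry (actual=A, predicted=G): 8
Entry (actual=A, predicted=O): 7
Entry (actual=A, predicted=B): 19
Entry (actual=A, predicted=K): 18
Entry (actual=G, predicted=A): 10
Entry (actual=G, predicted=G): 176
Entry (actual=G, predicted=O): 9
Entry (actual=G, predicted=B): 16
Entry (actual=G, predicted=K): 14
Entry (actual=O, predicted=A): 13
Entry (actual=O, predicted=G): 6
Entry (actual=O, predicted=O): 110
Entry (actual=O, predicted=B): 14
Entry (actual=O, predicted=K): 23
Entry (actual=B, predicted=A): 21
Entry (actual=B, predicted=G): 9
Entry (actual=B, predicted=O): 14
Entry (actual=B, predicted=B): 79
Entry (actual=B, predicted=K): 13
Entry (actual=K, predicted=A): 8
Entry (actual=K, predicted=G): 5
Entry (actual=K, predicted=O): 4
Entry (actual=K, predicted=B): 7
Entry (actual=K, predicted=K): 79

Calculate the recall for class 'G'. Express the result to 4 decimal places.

0.7822

Take TP from the diagonal, FP from the rest of the 'G' prediction marginal, FN from the rest of the 'G' actual marginal.
recall = TP/(TP+FN).
G: TP=176, FN=10+9+16+14=49 → 176/225 = 0.78222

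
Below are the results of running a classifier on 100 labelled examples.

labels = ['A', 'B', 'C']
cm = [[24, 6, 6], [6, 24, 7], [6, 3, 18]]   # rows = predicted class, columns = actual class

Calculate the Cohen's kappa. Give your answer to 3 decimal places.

Observed agreement pₒ = trace/N = 66/100 = 0.6600
Expected agreement pₑ = Σ (rowᵢ·colᵢ)/N² = (36·36 + 33·37 + 31·27)/100² = 0.3354
κ = (pₒ − pₑ)/(1 − pₑ) = (0.6600 − 0.3354)/(1 − 0.3354) = 0.488

0.488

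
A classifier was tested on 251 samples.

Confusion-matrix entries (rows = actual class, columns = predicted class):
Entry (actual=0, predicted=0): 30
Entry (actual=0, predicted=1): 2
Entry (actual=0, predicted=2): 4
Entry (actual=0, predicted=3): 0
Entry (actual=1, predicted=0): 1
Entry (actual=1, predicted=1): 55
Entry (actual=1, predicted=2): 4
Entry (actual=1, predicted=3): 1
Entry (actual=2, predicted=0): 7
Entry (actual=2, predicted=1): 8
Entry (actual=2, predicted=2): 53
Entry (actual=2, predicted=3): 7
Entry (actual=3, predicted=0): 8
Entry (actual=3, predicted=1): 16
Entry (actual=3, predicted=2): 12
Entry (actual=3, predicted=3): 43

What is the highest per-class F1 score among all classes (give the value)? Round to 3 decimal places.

Per-class F1 score (2·TP/(2·TP+FP+FN)):
  0: TP=30, FP=1+7+8=16, FN=2+4+0=6 → 60/82 = 0.7317
  1: TP=55, FP=2+8+16=26, FN=1+4+1=6 → 110/142 = 0.7746
  2: TP=53, FP=4+4+12=20, FN=7+8+7=22 → 106/148 = 0.7162
  3: TP=43, FP=0+1+7=8, FN=8+16+12=36 → 86/130 = 0.6615
Highest is class '1' with F1 score = 0.775.

0.775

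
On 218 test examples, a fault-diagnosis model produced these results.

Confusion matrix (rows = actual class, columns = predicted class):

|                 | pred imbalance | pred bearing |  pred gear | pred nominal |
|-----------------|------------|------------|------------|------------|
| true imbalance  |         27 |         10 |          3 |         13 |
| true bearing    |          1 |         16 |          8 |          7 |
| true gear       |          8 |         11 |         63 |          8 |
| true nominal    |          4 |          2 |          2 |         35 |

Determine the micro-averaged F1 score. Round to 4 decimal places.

Micro-averaging pools counts across classes: ΣTP=141, ΣFP=77, ΣFN=77.
Micro-F1 score = 2·TP/(2·TP+FP+FN) on pooled counts = 0.6468 (equals overall accuracy in single-label multiclass).

0.6468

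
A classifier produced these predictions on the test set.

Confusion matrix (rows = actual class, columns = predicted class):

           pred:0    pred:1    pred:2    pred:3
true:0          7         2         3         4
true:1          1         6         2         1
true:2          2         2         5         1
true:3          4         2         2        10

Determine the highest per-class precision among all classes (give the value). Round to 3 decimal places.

Per-class precision (TP/(TP+FP)):
  0: TP=7, FP=1+2+4=7 → 7/14 = 0.5000
  1: TP=6, FP=2+2+2=6 → 6/12 = 0.5000
  2: TP=5, FP=3+2+2=7 → 5/12 = 0.4167
  3: TP=10, FP=4+1+1=6 → 10/16 = 0.6250
Highest is class '3' with precision = 0.625.

0.625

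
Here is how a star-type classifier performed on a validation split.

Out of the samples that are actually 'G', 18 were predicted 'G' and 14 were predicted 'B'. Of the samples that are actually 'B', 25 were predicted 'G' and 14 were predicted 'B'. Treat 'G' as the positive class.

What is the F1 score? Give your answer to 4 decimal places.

Precision = TP/(TP+FP) = 18/43 = 0.4186
Recall = TP/(TP+FN) = 18/32 = 0.5625
F1 = 2·TP/(2·TP+FP+FN) = 36/75 = 0.4800

0.4800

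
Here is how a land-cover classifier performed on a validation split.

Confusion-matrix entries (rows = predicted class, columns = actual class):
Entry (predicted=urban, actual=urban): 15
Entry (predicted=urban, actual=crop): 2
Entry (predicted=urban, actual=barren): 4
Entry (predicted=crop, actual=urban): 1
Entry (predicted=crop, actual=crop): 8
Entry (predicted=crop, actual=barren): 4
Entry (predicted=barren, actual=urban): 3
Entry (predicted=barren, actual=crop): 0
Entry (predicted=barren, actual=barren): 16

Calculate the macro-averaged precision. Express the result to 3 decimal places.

0.724

Per-class precision (TP/(TP+FP)):
  urban: TP=15, FP=2+4=6 → 15/21 = 0.7143
  crop: TP=8, FP=1+4=5 → 8/13 = 0.6154
  barren: TP=16, FP=3+0=3 → 16/19 = 0.8421
Macro-precision = mean = (0.7143 + 0.6154 + 0.8421) / 3 = 0.724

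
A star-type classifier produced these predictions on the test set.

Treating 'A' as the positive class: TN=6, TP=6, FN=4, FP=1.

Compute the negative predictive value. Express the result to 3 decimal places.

NPV = TN/(TN+FN) = 6/(6+4) = 0.600

0.600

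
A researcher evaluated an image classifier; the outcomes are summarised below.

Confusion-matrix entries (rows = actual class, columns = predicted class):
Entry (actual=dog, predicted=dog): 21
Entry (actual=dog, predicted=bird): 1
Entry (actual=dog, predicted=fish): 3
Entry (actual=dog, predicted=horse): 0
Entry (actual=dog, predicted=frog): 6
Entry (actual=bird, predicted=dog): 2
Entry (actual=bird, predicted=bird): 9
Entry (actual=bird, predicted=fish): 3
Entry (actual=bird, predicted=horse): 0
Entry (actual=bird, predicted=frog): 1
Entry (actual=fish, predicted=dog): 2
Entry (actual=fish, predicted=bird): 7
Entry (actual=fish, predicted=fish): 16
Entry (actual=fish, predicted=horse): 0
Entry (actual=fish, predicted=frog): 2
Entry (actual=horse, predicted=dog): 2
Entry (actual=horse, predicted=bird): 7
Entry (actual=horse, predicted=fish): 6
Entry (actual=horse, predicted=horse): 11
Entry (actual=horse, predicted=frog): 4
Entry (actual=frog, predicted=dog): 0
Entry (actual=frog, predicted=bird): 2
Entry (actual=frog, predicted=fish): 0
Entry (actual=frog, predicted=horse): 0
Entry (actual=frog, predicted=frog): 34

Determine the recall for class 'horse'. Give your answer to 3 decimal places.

recall = TP/(TP+FN).
horse: TP=11, FN=2+7+6+4=19 → 11/30 = 0.3667

0.367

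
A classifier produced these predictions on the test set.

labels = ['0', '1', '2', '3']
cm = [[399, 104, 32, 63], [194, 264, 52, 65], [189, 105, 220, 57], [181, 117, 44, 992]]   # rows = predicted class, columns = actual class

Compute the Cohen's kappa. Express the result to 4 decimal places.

0.4547

Observed agreement pₒ = trace/N = 1875/3078 = 0.60916
Expected agreement pₑ = Σ (rowᵢ·colᵢ)/N² = (963·598 + 590·575 + 348·571 + 1177·1334)/3078² = 0.28329
κ = (pₒ − pₑ)/(1 − pₑ) = (0.60916 − 0.28329)/(1 − 0.28329) = 0.4547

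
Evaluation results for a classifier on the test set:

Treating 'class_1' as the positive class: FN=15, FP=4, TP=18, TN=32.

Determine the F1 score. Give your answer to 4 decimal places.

0.6545

Precision = TP/(TP+FP) = 18/22 = 0.8182
Recall = TP/(TP+FN) = 18/33 = 0.5455
F1 = 2·TP/(2·TP+FP+FN) = 36/55 = 0.6545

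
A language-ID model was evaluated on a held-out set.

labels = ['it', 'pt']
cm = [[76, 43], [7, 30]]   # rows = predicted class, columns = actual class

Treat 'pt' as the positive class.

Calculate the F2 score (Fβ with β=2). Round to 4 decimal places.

0.4559

Fβ = (1+β²)·TP / ((1+β²)·TP + β²·FN + FP), with β²=4
= 5·30 / (5·30 + 4·43 + 7) = 0.4559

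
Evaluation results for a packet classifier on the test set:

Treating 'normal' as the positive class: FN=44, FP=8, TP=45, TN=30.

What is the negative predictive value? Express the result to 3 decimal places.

NPV = TN/(TN+FN) = 30/(30+44) = 0.405

0.405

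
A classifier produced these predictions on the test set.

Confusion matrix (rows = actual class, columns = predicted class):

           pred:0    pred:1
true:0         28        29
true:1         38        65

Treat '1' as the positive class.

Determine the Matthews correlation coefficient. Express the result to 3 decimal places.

0.119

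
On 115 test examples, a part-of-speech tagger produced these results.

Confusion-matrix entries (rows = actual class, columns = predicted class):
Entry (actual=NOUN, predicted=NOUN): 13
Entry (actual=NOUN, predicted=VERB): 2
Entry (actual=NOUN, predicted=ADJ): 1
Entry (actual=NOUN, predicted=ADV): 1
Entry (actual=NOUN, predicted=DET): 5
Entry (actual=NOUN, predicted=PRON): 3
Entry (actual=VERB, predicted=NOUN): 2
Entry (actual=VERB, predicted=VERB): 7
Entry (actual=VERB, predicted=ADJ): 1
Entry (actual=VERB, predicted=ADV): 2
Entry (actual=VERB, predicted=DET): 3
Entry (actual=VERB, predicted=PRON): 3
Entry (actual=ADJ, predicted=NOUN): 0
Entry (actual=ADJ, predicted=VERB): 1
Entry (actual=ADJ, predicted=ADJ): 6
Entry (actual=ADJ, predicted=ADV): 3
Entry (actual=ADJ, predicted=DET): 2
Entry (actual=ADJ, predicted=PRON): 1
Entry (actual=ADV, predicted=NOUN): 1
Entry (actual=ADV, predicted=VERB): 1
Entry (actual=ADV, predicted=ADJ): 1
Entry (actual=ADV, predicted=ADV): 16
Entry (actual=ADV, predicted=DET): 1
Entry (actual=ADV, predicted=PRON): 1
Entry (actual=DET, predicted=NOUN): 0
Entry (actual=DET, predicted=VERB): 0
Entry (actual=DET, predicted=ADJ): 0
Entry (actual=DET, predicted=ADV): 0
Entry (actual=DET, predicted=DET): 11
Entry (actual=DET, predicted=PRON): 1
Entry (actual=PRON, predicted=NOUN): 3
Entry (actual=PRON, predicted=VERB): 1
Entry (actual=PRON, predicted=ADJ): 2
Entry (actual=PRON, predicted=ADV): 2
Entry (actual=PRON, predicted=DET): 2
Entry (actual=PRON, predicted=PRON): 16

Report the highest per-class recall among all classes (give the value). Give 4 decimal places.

0.9167

Per-class recall (TP/(TP+FN)):
  NOUN: TP=13, FN=2+1+1+5+3=12 → 13/25 = 0.52000
  VERB: TP=7, FN=2+1+2+3+3=11 → 7/18 = 0.38889
  ADJ: TP=6, FN=0+1+3+2+1=7 → 6/13 = 0.46154
  ADV: TP=16, FN=1+1+1+1+1=5 → 16/21 = 0.76190
  DET: TP=11, FN=0+0+0+0+1=1 → 11/12 = 0.91667
  PRON: TP=16, FN=3+1+2+2+2=10 → 16/26 = 0.61538
Highest is class 'DET' with recall = 0.9167.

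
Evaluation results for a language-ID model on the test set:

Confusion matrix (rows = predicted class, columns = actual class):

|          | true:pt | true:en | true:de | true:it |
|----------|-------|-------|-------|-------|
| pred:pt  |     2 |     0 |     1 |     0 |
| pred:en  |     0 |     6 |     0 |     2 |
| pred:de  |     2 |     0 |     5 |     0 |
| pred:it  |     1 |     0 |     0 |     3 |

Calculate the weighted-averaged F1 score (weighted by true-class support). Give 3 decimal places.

0.709

Per-class F1 score (2·TP/(2·TP+FP+FN)):
  pt: TP=2, FP=0+1+0=1, FN=0+2+1=3 → 4/8 = 0.5000
  en: TP=6, FP=0+0+2=2, FN=0+0+0=0 → 12/14 = 0.8571
  de: TP=5, FP=2+0+0=2, FN=1+0+0=1 → 10/13 = 0.7692
  it: TP=3, FP=1+0+0=1, FN=0+2+0=2 → 6/9 = 0.6667
Weighted-F1 score = Σ (supportᵢ/N)·F1 scoreᵢ with N=22: (5/22)·0.5000 + (6/22)·0.8571 + (6/22)·0.7692 + (5/22)·0.6667 = 0.709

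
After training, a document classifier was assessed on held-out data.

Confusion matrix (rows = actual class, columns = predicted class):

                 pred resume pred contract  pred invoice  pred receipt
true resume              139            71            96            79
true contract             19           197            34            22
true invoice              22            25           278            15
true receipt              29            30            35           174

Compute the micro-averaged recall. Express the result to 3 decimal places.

Micro-averaging pools counts across classes: ΣTP=788, ΣFP=477, ΣFN=477.
Micro-recall = TP/(TP+FN) on pooled counts = 0.623 (equals overall accuracy in single-label multiclass).

0.623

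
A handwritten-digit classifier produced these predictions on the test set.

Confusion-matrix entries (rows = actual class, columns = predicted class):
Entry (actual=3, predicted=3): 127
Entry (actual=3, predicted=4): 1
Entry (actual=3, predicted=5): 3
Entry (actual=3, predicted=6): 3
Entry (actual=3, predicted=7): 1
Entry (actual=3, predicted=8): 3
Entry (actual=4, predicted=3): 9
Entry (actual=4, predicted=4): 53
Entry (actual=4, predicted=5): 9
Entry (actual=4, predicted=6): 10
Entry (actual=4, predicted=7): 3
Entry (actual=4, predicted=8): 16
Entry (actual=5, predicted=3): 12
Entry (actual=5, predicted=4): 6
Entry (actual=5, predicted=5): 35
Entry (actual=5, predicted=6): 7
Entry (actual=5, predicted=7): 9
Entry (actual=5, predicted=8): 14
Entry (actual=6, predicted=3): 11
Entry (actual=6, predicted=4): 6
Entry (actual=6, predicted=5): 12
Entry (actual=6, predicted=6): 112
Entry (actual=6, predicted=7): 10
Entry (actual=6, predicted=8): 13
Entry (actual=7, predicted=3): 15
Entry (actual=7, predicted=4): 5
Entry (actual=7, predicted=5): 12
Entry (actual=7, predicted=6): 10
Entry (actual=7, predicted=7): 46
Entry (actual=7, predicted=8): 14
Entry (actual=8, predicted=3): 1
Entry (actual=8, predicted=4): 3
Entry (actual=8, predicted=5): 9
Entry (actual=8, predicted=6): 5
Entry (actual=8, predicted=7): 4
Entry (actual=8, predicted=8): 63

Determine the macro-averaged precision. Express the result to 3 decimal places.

0.631

Per-class precision (TP/(TP+FP)):
  3: TP=127, FP=9+12+11+15+1=48 → 127/175 = 0.7257
  4: TP=53, FP=1+6+6+5+3=21 → 53/74 = 0.7162
  5: TP=35, FP=3+9+12+12+9=45 → 35/80 = 0.4375
  6: TP=112, FP=3+10+7+10+5=35 → 112/147 = 0.7619
  7: TP=46, FP=1+3+9+10+4=27 → 46/73 = 0.6301
  8: TP=63, FP=3+16+14+13+14=60 → 63/123 = 0.5122
Macro-precision = mean = (0.7257 + 0.7162 + 0.4375 + 0.7619 + 0.6301 + 0.5122) / 6 = 0.631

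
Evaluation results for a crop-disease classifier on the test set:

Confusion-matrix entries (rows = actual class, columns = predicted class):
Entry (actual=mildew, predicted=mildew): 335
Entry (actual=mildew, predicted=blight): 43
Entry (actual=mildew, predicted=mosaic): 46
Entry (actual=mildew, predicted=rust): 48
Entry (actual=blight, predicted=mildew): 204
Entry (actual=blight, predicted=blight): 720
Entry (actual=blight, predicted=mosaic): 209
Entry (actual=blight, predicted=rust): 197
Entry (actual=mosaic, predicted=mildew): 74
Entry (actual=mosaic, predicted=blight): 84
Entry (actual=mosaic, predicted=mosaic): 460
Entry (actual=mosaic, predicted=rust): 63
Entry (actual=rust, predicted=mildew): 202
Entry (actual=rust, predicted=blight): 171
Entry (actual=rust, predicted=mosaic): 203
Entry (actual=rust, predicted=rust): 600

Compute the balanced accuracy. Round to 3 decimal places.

Balanced accuracy = mean of per-class recall.
  mildew: recall = 335/472 = 0.7097
  blight: recall = 720/1330 = 0.5414
  mosaic: recall = 460/681 = 0.6755
  rust: recall = 600/1176 = 0.5102
Mean = (0.7097 + 0.5414 + 0.6755 + 0.5102) / 4 = 0.609

0.609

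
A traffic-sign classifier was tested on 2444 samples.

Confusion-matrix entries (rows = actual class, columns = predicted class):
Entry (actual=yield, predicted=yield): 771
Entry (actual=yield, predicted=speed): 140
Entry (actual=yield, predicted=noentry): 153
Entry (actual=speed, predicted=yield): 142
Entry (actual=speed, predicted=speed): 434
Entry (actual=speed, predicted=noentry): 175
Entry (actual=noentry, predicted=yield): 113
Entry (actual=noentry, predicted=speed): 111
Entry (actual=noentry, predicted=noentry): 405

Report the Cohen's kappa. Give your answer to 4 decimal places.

0.4782

Observed agreement pₒ = trace/N = 1610/2444 = 0.65876
Expected agreement pₑ = Σ (rowᵢ·colᵢ)/N² = (1064·1026 + 751·685 + 629·733)/2444² = 0.34608
κ = (pₒ − pₑ)/(1 − pₑ) = (0.65876 − 0.34608)/(1 − 0.34608) = 0.4782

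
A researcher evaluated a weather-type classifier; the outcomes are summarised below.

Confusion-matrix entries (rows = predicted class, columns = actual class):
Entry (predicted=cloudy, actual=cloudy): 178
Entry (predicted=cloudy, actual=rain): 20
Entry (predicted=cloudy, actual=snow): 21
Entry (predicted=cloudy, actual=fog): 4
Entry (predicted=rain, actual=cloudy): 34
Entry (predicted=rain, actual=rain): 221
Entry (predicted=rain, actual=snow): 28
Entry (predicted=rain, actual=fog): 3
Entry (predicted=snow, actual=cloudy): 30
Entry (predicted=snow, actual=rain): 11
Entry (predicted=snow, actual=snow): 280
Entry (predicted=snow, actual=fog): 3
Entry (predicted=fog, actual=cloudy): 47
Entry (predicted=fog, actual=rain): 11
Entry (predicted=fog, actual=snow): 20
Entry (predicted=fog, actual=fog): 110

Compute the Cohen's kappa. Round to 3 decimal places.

0.691

Observed agreement pₒ = trace/N = 789/1021 = 0.7728
Expected agreement pₑ = Σ (rowᵢ·colᵢ)/N² = (289·223 + 263·286 + 349·324 + 120·188)/1021² = 0.2641
κ = (pₒ − pₑ)/(1 − pₑ) = (0.7728 − 0.2641)/(1 − 0.2641) = 0.691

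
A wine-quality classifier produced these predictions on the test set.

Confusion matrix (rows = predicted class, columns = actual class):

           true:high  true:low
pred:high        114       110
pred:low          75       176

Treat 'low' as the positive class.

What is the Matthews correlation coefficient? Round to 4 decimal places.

0.2143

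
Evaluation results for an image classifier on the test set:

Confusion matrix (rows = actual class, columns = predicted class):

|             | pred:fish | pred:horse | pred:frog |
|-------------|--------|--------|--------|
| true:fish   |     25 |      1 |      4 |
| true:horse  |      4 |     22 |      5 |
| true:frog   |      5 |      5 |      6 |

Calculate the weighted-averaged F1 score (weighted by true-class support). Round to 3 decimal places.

0.685

Per-class F1 score (2·TP/(2·TP+FP+FN)):
  fish: TP=25, FP=4+5=9, FN=1+4=5 → 50/64 = 0.7813
  horse: TP=22, FP=1+5=6, FN=4+5=9 → 44/59 = 0.7458
  frog: TP=6, FP=4+5=9, FN=5+5=10 → 12/31 = 0.3871
Weighted-F1 score = Σ (supportᵢ/N)·F1 scoreᵢ with N=77: (30/77)·0.7813 + (31/77)·0.7458 + (16/77)·0.3871 = 0.685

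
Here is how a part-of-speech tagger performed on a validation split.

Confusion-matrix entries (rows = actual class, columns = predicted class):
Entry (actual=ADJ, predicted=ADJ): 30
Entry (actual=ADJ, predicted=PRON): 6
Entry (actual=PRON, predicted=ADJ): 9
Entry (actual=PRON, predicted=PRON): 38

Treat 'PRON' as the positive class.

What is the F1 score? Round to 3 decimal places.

0.835

Precision = TP/(TP+FP) = 38/44 = 0.8636
Recall = TP/(TP+FN) = 38/47 = 0.8085
F1 = 2·TP/(2·TP+FP+FN) = 76/91 = 0.835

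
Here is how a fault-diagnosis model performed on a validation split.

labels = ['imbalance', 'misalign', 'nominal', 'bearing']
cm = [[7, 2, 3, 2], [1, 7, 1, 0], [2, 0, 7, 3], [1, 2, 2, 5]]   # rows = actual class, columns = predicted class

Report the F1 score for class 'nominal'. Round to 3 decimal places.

One-vs-rest for 'nominal': TP = diagonal; FP = other classes predicted 'nominal'; FN = 'nominal' predicted as other.
F1 score = 2·TP/(2·TP+FP+FN).
nominal: TP=7, FP=3+1+2=6, FN=2+0+3=5 → 14/25 = 0.5600

0.560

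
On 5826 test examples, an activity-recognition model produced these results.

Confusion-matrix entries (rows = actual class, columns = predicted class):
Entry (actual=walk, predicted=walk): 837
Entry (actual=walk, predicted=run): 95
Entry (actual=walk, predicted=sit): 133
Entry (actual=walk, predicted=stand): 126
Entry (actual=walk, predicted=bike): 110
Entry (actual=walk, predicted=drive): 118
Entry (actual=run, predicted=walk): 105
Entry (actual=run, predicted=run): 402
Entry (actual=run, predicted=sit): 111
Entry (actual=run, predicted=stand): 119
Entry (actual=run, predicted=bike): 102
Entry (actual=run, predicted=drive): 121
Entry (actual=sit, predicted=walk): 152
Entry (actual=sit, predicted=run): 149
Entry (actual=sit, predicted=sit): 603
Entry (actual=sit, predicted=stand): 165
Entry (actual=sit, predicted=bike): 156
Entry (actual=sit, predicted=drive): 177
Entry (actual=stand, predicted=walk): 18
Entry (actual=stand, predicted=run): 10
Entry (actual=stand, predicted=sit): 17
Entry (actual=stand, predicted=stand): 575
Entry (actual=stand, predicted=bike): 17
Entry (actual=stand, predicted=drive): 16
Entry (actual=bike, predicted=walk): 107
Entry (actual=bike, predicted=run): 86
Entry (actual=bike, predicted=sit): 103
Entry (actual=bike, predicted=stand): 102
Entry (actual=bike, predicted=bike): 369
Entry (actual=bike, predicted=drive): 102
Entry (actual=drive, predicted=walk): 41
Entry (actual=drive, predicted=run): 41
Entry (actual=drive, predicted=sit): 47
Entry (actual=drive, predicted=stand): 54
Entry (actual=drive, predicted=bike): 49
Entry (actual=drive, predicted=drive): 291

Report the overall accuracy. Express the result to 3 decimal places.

0.528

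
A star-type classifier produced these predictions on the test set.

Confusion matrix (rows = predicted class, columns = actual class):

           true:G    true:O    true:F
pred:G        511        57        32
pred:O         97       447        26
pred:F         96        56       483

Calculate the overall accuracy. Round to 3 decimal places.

Accuracy = trace / total = (511+447+483=1441) / 1805 = 1441/1805 = 0.798

0.798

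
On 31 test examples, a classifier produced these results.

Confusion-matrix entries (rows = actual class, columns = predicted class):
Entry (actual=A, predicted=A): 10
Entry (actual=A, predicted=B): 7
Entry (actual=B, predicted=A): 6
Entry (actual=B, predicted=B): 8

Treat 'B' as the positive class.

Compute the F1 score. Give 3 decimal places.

0.552

Precision = TP/(TP+FP) = 8/15 = 0.5333
Recall = TP/(TP+FN) = 8/14 = 0.5714
F1 = 2·TP/(2·TP+FP+FN) = 16/29 = 0.552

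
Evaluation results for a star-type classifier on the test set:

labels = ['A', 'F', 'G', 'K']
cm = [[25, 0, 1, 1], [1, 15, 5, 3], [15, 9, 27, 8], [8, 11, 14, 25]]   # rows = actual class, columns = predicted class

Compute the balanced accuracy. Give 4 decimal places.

0.6099

Balanced accuracy = mean of per-class recall.
  A: recall = 25/27 = 0.92593
  F: recall = 15/24 = 0.62500
  G: recall = 27/59 = 0.45763
  K: recall = 25/58 = 0.43103
Mean = (0.92593 + 0.62500 + 0.45763 + 0.43103) / 4 = 0.6099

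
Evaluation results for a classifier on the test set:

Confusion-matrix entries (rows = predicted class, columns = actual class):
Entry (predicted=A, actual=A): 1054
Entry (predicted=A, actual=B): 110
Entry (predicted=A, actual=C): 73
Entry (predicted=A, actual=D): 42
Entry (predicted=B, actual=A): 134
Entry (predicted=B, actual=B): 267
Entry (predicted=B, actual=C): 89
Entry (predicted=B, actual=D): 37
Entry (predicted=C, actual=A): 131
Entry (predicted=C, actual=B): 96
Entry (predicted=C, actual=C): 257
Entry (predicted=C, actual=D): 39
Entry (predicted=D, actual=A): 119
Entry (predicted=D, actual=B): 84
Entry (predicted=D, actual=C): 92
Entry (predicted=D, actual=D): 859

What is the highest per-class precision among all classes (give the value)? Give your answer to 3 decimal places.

0.824

Per-class precision (TP/(TP+FP)):
  A: TP=1054, FP=110+73+42=225 → 1054/1279 = 0.8241
  B: TP=267, FP=134+89+37=260 → 267/527 = 0.5066
  C: TP=257, FP=131+96+39=266 → 257/523 = 0.4914
  D: TP=859, FP=119+84+92=295 → 859/1154 = 0.7444
Highest is class 'A' with precision = 0.824.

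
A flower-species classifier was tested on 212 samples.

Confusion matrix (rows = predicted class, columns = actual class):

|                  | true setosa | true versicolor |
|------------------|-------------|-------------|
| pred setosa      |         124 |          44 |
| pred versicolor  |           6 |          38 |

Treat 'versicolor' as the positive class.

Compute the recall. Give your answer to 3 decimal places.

Recall = TP/(TP+FN) = 38/(38+44) = 38/82 = 0.463

0.463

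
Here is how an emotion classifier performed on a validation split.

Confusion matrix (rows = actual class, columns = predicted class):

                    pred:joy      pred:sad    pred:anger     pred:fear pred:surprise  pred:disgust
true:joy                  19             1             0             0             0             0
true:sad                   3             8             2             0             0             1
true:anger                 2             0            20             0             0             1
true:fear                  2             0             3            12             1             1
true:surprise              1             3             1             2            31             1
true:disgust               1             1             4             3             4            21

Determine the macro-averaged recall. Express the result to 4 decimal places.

0.7392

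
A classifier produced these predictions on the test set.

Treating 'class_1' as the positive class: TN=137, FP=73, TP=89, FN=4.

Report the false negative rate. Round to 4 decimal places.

0.0430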